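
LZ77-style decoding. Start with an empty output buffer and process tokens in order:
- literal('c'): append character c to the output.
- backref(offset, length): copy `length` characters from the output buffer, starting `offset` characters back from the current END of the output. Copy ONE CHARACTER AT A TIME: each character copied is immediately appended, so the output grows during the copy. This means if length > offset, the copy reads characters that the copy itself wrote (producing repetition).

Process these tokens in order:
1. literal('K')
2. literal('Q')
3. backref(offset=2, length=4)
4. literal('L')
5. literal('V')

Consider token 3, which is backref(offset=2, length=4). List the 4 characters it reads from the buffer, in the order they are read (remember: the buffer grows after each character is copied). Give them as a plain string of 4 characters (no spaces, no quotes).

Answer: KQKQ

Derivation:
Token 1: literal('K'). Output: "K"
Token 2: literal('Q'). Output: "KQ"
Token 3: backref(off=2, len=4). Buffer before: "KQ" (len 2)
  byte 1: read out[0]='K', append. Buffer now: "KQK"
  byte 2: read out[1]='Q', append. Buffer now: "KQKQ"
  byte 3: read out[2]='K', append. Buffer now: "KQKQK"
  byte 4: read out[3]='Q', append. Buffer now: "KQKQKQ"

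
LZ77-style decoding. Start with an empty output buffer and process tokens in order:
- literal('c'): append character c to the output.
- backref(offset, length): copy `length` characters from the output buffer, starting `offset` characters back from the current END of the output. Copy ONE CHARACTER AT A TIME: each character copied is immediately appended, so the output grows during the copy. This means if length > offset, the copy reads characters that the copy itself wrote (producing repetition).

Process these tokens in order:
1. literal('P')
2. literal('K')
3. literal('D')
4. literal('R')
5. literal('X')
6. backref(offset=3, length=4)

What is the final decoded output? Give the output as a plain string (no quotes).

Answer: PKDRXDRXD

Derivation:
Token 1: literal('P'). Output: "P"
Token 2: literal('K'). Output: "PK"
Token 3: literal('D'). Output: "PKD"
Token 4: literal('R'). Output: "PKDR"
Token 5: literal('X'). Output: "PKDRX"
Token 6: backref(off=3, len=4) (overlapping!). Copied 'DRXD' from pos 2. Output: "PKDRXDRXD"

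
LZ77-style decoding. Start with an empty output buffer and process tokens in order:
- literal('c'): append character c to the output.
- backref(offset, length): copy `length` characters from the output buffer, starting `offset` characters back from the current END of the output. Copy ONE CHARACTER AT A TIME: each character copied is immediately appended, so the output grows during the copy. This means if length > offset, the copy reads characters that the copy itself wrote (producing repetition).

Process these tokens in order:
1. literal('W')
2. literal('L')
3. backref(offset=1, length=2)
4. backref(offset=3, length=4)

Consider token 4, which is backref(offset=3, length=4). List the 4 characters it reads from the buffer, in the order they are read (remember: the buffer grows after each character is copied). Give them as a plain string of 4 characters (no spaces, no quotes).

Answer: LLLL

Derivation:
Token 1: literal('W'). Output: "W"
Token 2: literal('L'). Output: "WL"
Token 3: backref(off=1, len=2) (overlapping!). Copied 'LL' from pos 1. Output: "WLLL"
Token 4: backref(off=3, len=4). Buffer before: "WLLL" (len 4)
  byte 1: read out[1]='L', append. Buffer now: "WLLLL"
  byte 2: read out[2]='L', append. Buffer now: "WLLLLL"
  byte 3: read out[3]='L', append. Buffer now: "WLLLLLL"
  byte 4: read out[4]='L', append. Buffer now: "WLLLLLLL"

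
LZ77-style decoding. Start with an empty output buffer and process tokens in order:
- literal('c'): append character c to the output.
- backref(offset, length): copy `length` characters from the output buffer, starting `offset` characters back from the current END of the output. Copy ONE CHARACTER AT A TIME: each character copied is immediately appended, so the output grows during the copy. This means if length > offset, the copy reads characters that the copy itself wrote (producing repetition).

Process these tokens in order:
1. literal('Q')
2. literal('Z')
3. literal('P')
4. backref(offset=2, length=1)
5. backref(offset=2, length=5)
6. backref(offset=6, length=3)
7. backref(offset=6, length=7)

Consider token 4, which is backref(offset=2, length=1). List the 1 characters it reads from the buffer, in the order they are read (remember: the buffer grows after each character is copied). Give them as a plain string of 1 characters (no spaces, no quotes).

Token 1: literal('Q'). Output: "Q"
Token 2: literal('Z'). Output: "QZ"
Token 3: literal('P'). Output: "QZP"
Token 4: backref(off=2, len=1). Buffer before: "QZP" (len 3)
  byte 1: read out[1]='Z', append. Buffer now: "QZPZ"

Answer: Z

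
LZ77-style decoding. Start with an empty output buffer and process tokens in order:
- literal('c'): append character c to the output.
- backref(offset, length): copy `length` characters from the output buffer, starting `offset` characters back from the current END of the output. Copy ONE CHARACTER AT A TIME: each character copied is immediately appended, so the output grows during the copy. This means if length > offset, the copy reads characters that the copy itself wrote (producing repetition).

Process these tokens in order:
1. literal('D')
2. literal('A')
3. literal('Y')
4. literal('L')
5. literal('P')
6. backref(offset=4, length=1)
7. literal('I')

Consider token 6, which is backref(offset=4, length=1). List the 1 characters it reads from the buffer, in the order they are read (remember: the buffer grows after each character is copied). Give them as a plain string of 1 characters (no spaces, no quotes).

Answer: A

Derivation:
Token 1: literal('D'). Output: "D"
Token 2: literal('A'). Output: "DA"
Token 3: literal('Y'). Output: "DAY"
Token 4: literal('L'). Output: "DAYL"
Token 5: literal('P'). Output: "DAYLP"
Token 6: backref(off=4, len=1). Buffer before: "DAYLP" (len 5)
  byte 1: read out[1]='A', append. Buffer now: "DAYLPA"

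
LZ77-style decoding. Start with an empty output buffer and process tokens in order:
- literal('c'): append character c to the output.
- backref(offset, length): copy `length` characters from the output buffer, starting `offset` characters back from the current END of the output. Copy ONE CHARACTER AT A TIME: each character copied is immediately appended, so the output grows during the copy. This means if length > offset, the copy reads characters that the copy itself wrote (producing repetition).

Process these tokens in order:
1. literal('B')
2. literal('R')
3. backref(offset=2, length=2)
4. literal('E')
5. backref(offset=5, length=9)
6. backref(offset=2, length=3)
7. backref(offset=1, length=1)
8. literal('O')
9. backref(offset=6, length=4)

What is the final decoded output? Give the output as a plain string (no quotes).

Answer: BRBREBRBREBRBRBRBBORBRB

Derivation:
Token 1: literal('B'). Output: "B"
Token 2: literal('R'). Output: "BR"
Token 3: backref(off=2, len=2). Copied 'BR' from pos 0. Output: "BRBR"
Token 4: literal('E'). Output: "BRBRE"
Token 5: backref(off=5, len=9) (overlapping!). Copied 'BRBREBRBR' from pos 0. Output: "BRBREBRBREBRBR"
Token 6: backref(off=2, len=3) (overlapping!). Copied 'BRB' from pos 12. Output: "BRBREBRBREBRBRBRB"
Token 7: backref(off=1, len=1). Copied 'B' from pos 16. Output: "BRBREBRBREBRBRBRBB"
Token 8: literal('O'). Output: "BRBREBRBREBRBRBRBBO"
Token 9: backref(off=6, len=4). Copied 'RBRB' from pos 13. Output: "BRBREBRBREBRBRBRBBORBRB"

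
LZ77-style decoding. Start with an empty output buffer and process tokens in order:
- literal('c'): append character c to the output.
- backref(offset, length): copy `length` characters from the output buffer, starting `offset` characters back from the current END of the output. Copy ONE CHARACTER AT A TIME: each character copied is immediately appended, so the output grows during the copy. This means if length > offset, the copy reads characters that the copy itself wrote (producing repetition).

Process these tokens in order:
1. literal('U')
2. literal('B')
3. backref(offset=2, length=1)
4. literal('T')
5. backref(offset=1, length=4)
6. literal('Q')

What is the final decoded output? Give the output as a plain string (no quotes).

Token 1: literal('U'). Output: "U"
Token 2: literal('B'). Output: "UB"
Token 3: backref(off=2, len=1). Copied 'U' from pos 0. Output: "UBU"
Token 4: literal('T'). Output: "UBUT"
Token 5: backref(off=1, len=4) (overlapping!). Copied 'TTTT' from pos 3. Output: "UBUTTTTT"
Token 6: literal('Q'). Output: "UBUTTTTTQ"

Answer: UBUTTTTTQ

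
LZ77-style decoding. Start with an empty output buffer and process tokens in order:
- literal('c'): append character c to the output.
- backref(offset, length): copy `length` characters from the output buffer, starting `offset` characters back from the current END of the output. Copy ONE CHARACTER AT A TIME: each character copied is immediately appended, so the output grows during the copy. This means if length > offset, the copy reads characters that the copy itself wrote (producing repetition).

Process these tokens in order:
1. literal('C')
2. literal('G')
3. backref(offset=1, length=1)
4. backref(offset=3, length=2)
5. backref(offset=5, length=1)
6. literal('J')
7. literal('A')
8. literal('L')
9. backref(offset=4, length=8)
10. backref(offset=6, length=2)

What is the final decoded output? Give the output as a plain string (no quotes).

Token 1: literal('C'). Output: "C"
Token 2: literal('G'). Output: "CG"
Token 3: backref(off=1, len=1). Copied 'G' from pos 1. Output: "CGG"
Token 4: backref(off=3, len=2). Copied 'CG' from pos 0. Output: "CGGCG"
Token 5: backref(off=5, len=1). Copied 'C' from pos 0. Output: "CGGCGC"
Token 6: literal('J'). Output: "CGGCGCJ"
Token 7: literal('A'). Output: "CGGCGCJA"
Token 8: literal('L'). Output: "CGGCGCJAL"
Token 9: backref(off=4, len=8) (overlapping!). Copied 'CJALCJAL' from pos 5. Output: "CGGCGCJALCJALCJAL"
Token 10: backref(off=6, len=2). Copied 'AL' from pos 11. Output: "CGGCGCJALCJALCJALAL"

Answer: CGGCGCJALCJALCJALAL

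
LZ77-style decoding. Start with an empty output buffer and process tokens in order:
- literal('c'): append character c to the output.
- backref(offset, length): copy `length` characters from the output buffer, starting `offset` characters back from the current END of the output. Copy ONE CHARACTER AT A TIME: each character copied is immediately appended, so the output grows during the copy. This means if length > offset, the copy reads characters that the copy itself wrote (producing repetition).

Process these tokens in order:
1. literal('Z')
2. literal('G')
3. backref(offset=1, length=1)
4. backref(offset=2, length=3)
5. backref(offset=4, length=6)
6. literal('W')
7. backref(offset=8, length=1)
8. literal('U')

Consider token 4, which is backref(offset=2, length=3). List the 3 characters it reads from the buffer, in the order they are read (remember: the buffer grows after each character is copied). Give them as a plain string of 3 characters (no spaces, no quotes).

Answer: GGG

Derivation:
Token 1: literal('Z'). Output: "Z"
Token 2: literal('G'). Output: "ZG"
Token 3: backref(off=1, len=1). Copied 'G' from pos 1. Output: "ZGG"
Token 4: backref(off=2, len=3). Buffer before: "ZGG" (len 3)
  byte 1: read out[1]='G', append. Buffer now: "ZGGG"
  byte 2: read out[2]='G', append. Buffer now: "ZGGGG"
  byte 3: read out[3]='G', append. Buffer now: "ZGGGGG"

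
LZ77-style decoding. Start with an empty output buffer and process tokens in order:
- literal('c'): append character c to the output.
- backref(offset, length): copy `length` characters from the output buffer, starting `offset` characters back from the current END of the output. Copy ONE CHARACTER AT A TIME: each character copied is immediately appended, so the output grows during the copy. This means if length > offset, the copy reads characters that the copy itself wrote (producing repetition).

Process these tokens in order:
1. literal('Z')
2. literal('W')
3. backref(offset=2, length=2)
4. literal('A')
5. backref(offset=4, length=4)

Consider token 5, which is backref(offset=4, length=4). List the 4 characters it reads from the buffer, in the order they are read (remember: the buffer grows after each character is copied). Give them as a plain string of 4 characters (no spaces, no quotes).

Token 1: literal('Z'). Output: "Z"
Token 2: literal('W'). Output: "ZW"
Token 3: backref(off=2, len=2). Copied 'ZW' from pos 0. Output: "ZWZW"
Token 4: literal('A'). Output: "ZWZWA"
Token 5: backref(off=4, len=4). Buffer before: "ZWZWA" (len 5)
  byte 1: read out[1]='W', append. Buffer now: "ZWZWAW"
  byte 2: read out[2]='Z', append. Buffer now: "ZWZWAWZ"
  byte 3: read out[3]='W', append. Buffer now: "ZWZWAWZW"
  byte 4: read out[4]='A', append. Buffer now: "ZWZWAWZWA"

Answer: WZWA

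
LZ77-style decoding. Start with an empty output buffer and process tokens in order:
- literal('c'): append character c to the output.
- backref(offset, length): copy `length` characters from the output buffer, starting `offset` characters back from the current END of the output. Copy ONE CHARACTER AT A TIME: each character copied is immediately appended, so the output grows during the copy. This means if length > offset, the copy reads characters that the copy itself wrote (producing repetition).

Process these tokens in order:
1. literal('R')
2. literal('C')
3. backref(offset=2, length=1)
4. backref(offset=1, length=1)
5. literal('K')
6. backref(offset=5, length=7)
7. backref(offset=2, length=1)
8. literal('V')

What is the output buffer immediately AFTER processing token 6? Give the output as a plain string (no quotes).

Answer: RCRRKRCRRKRC

Derivation:
Token 1: literal('R'). Output: "R"
Token 2: literal('C'). Output: "RC"
Token 3: backref(off=2, len=1). Copied 'R' from pos 0. Output: "RCR"
Token 4: backref(off=1, len=1). Copied 'R' from pos 2. Output: "RCRR"
Token 5: literal('K'). Output: "RCRRK"
Token 6: backref(off=5, len=7) (overlapping!). Copied 'RCRRKRC' from pos 0. Output: "RCRRKRCRRKRC"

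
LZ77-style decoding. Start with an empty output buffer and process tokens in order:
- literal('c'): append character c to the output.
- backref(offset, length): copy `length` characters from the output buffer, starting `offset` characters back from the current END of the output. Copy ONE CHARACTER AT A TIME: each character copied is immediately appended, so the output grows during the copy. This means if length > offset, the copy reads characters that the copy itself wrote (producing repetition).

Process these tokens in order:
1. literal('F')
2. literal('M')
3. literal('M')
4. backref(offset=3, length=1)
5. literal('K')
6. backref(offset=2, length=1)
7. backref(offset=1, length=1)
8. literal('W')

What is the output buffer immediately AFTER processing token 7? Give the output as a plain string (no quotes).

Token 1: literal('F'). Output: "F"
Token 2: literal('M'). Output: "FM"
Token 3: literal('M'). Output: "FMM"
Token 4: backref(off=3, len=1). Copied 'F' from pos 0. Output: "FMMF"
Token 5: literal('K'). Output: "FMMFK"
Token 6: backref(off=2, len=1). Copied 'F' from pos 3. Output: "FMMFKF"
Token 7: backref(off=1, len=1). Copied 'F' from pos 5. Output: "FMMFKFF"

Answer: FMMFKFF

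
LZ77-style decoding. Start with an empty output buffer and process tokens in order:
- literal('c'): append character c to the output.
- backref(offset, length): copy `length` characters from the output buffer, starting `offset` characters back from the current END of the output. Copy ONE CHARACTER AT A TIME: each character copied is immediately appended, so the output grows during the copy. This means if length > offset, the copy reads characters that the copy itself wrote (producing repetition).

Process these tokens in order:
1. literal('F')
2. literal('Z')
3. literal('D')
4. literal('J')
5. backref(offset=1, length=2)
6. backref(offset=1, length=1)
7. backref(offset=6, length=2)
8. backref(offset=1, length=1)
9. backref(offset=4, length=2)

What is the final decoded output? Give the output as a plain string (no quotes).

Token 1: literal('F'). Output: "F"
Token 2: literal('Z'). Output: "FZ"
Token 3: literal('D'). Output: "FZD"
Token 4: literal('J'). Output: "FZDJ"
Token 5: backref(off=1, len=2) (overlapping!). Copied 'JJ' from pos 3. Output: "FZDJJJ"
Token 6: backref(off=1, len=1). Copied 'J' from pos 5. Output: "FZDJJJJ"
Token 7: backref(off=6, len=2). Copied 'ZD' from pos 1. Output: "FZDJJJJZD"
Token 8: backref(off=1, len=1). Copied 'D' from pos 8. Output: "FZDJJJJZDD"
Token 9: backref(off=4, len=2). Copied 'JZ' from pos 6. Output: "FZDJJJJZDDJZ"

Answer: FZDJJJJZDDJZ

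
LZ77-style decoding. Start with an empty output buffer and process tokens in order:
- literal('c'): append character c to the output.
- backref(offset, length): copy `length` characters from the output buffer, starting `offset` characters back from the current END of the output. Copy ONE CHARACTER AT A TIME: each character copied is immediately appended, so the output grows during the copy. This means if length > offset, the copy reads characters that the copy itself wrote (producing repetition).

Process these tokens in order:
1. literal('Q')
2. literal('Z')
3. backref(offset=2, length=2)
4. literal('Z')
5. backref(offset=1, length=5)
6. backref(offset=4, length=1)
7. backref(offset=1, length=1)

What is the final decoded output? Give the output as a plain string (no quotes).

Answer: QZQZZZZZZZZZ

Derivation:
Token 1: literal('Q'). Output: "Q"
Token 2: literal('Z'). Output: "QZ"
Token 3: backref(off=2, len=2). Copied 'QZ' from pos 0. Output: "QZQZ"
Token 4: literal('Z'). Output: "QZQZZ"
Token 5: backref(off=1, len=5) (overlapping!). Copied 'ZZZZZ' from pos 4. Output: "QZQZZZZZZZ"
Token 6: backref(off=4, len=1). Copied 'Z' from pos 6. Output: "QZQZZZZZZZZ"
Token 7: backref(off=1, len=1). Copied 'Z' from pos 10. Output: "QZQZZZZZZZZZ"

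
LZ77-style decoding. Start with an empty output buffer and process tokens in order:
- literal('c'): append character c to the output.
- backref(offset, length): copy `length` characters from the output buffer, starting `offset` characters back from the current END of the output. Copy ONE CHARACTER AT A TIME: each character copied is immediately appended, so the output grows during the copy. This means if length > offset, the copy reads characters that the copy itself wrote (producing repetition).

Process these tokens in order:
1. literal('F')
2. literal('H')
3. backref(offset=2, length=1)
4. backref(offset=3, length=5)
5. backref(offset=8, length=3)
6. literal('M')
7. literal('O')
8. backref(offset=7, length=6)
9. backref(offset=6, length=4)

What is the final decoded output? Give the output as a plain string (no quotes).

Answer: FHFFHFFHFHFMOFHFHFMFHFH

Derivation:
Token 1: literal('F'). Output: "F"
Token 2: literal('H'). Output: "FH"
Token 3: backref(off=2, len=1). Copied 'F' from pos 0. Output: "FHF"
Token 4: backref(off=3, len=5) (overlapping!). Copied 'FHFFH' from pos 0. Output: "FHFFHFFH"
Token 5: backref(off=8, len=3). Copied 'FHF' from pos 0. Output: "FHFFHFFHFHF"
Token 6: literal('M'). Output: "FHFFHFFHFHFM"
Token 7: literal('O'). Output: "FHFFHFFHFHFMO"
Token 8: backref(off=7, len=6). Copied 'FHFHFM' from pos 6. Output: "FHFFHFFHFHFMOFHFHFM"
Token 9: backref(off=6, len=4). Copied 'FHFH' from pos 13. Output: "FHFFHFFHFHFMOFHFHFMFHFH"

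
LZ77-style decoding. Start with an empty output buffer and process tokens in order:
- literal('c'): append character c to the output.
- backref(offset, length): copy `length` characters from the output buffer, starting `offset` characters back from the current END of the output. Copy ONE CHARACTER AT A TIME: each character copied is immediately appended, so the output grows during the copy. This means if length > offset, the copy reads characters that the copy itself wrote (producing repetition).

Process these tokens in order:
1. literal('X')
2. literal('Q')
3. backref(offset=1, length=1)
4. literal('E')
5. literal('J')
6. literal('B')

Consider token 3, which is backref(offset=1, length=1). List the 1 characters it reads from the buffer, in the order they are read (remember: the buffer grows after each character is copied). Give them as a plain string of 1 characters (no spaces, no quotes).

Answer: Q

Derivation:
Token 1: literal('X'). Output: "X"
Token 2: literal('Q'). Output: "XQ"
Token 3: backref(off=1, len=1). Buffer before: "XQ" (len 2)
  byte 1: read out[1]='Q', append. Buffer now: "XQQ"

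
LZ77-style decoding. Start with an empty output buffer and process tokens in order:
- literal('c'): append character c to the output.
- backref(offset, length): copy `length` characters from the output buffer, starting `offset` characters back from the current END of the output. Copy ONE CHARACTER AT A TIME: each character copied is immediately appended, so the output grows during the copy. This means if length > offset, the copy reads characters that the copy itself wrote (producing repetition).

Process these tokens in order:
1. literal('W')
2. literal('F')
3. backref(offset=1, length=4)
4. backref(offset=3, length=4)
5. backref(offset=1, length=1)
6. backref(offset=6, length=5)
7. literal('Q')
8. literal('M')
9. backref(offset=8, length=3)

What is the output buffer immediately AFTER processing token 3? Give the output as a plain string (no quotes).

Token 1: literal('W'). Output: "W"
Token 2: literal('F'). Output: "WF"
Token 3: backref(off=1, len=4) (overlapping!). Copied 'FFFF' from pos 1. Output: "WFFFFF"

Answer: WFFFFF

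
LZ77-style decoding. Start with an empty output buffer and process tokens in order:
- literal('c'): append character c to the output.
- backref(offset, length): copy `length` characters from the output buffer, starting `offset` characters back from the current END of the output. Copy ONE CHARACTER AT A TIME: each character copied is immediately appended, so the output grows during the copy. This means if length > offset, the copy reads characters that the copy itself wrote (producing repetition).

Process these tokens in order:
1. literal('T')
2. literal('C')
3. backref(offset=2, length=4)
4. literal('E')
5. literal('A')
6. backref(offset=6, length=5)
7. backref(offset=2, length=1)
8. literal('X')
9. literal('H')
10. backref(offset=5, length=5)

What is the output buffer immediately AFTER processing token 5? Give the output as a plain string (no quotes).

Token 1: literal('T'). Output: "T"
Token 2: literal('C'). Output: "TC"
Token 3: backref(off=2, len=4) (overlapping!). Copied 'TCTC' from pos 0. Output: "TCTCTC"
Token 4: literal('E'). Output: "TCTCTCE"
Token 5: literal('A'). Output: "TCTCTCEA"

Answer: TCTCTCEA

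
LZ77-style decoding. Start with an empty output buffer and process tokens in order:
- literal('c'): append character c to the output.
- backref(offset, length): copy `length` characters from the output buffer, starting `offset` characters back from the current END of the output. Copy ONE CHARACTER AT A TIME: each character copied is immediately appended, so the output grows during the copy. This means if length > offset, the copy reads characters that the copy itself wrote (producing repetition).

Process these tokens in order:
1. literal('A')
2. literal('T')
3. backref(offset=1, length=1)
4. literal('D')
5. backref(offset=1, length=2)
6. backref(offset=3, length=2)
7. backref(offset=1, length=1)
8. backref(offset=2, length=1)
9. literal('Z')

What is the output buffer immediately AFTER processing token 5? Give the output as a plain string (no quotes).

Token 1: literal('A'). Output: "A"
Token 2: literal('T'). Output: "AT"
Token 3: backref(off=1, len=1). Copied 'T' from pos 1. Output: "ATT"
Token 4: literal('D'). Output: "ATTD"
Token 5: backref(off=1, len=2) (overlapping!). Copied 'DD' from pos 3. Output: "ATTDDD"

Answer: ATTDDD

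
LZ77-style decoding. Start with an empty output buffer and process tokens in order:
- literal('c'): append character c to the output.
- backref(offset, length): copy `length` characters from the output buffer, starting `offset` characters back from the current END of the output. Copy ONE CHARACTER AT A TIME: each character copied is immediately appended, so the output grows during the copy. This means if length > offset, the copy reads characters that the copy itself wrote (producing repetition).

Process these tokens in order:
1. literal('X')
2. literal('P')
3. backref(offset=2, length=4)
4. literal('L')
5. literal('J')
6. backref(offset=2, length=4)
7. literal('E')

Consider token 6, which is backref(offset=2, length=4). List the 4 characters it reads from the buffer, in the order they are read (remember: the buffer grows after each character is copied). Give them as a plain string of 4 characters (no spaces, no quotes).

Answer: LJLJ

Derivation:
Token 1: literal('X'). Output: "X"
Token 2: literal('P'). Output: "XP"
Token 3: backref(off=2, len=4) (overlapping!). Copied 'XPXP' from pos 0. Output: "XPXPXP"
Token 4: literal('L'). Output: "XPXPXPL"
Token 5: literal('J'). Output: "XPXPXPLJ"
Token 6: backref(off=2, len=4). Buffer before: "XPXPXPLJ" (len 8)
  byte 1: read out[6]='L', append. Buffer now: "XPXPXPLJL"
  byte 2: read out[7]='J', append. Buffer now: "XPXPXPLJLJ"
  byte 3: read out[8]='L', append. Buffer now: "XPXPXPLJLJL"
  byte 4: read out[9]='J', append. Buffer now: "XPXPXPLJLJLJ"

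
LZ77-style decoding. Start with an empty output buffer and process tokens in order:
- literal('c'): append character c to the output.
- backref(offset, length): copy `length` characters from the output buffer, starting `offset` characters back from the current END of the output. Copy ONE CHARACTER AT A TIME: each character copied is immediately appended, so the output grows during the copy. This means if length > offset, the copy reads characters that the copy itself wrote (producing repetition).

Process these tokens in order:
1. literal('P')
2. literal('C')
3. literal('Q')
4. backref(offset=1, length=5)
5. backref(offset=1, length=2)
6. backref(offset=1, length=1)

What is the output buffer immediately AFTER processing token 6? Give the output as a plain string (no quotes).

Token 1: literal('P'). Output: "P"
Token 2: literal('C'). Output: "PC"
Token 3: literal('Q'). Output: "PCQ"
Token 4: backref(off=1, len=5) (overlapping!). Copied 'QQQQQ' from pos 2. Output: "PCQQQQQQ"
Token 5: backref(off=1, len=2) (overlapping!). Copied 'QQ' from pos 7. Output: "PCQQQQQQQQ"
Token 6: backref(off=1, len=1). Copied 'Q' from pos 9. Output: "PCQQQQQQQQQ"

Answer: PCQQQQQQQQQ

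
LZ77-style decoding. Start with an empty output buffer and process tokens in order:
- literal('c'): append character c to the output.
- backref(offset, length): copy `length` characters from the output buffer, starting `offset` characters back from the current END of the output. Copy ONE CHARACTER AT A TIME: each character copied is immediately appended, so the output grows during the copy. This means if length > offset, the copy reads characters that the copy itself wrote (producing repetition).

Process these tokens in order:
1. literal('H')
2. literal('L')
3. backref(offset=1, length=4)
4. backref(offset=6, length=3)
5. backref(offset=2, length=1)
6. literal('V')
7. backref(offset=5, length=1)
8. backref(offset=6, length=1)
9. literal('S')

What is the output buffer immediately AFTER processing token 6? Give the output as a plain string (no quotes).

Token 1: literal('H'). Output: "H"
Token 2: literal('L'). Output: "HL"
Token 3: backref(off=1, len=4) (overlapping!). Copied 'LLLL' from pos 1. Output: "HLLLLL"
Token 4: backref(off=6, len=3). Copied 'HLL' from pos 0. Output: "HLLLLLHLL"
Token 5: backref(off=2, len=1). Copied 'L' from pos 7. Output: "HLLLLLHLLL"
Token 6: literal('V'). Output: "HLLLLLHLLLV"

Answer: HLLLLLHLLLV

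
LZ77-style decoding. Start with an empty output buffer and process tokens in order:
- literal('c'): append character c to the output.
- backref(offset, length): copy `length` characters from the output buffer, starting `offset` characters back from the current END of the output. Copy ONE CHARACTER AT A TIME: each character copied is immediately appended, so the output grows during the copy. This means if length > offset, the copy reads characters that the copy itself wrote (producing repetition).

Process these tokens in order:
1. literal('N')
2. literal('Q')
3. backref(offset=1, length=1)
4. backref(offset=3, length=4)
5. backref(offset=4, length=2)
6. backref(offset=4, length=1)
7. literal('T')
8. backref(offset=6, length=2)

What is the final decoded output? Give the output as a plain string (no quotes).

Answer: NQQNQQNNQQTQN

Derivation:
Token 1: literal('N'). Output: "N"
Token 2: literal('Q'). Output: "NQ"
Token 3: backref(off=1, len=1). Copied 'Q' from pos 1. Output: "NQQ"
Token 4: backref(off=3, len=4) (overlapping!). Copied 'NQQN' from pos 0. Output: "NQQNQQN"
Token 5: backref(off=4, len=2). Copied 'NQ' from pos 3. Output: "NQQNQQNNQ"
Token 6: backref(off=4, len=1). Copied 'Q' from pos 5. Output: "NQQNQQNNQQ"
Token 7: literal('T'). Output: "NQQNQQNNQQT"
Token 8: backref(off=6, len=2). Copied 'QN' from pos 5. Output: "NQQNQQNNQQTQN"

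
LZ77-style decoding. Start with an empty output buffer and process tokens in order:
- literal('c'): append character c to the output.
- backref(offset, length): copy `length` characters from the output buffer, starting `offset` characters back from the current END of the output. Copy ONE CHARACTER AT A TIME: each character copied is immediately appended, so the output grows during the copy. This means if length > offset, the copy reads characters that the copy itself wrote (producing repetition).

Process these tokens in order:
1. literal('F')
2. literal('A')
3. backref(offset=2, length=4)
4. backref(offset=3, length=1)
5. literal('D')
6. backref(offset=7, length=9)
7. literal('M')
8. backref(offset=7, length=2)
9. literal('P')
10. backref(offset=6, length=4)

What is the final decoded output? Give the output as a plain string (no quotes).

Token 1: literal('F'). Output: "F"
Token 2: literal('A'). Output: "FA"
Token 3: backref(off=2, len=4) (overlapping!). Copied 'FAFA' from pos 0. Output: "FAFAFA"
Token 4: backref(off=3, len=1). Copied 'A' from pos 3. Output: "FAFAFAA"
Token 5: literal('D'). Output: "FAFAFAAD"
Token 6: backref(off=7, len=9) (overlapping!). Copied 'AFAFAADAF' from pos 1. Output: "FAFAFAADAFAFAADAF"
Token 7: literal('M'). Output: "FAFAFAADAFAFAADAFM"
Token 8: backref(off=7, len=2). Copied 'FA' from pos 11. Output: "FAFAFAADAFAFAADAFMFA"
Token 9: literal('P'). Output: "FAFAFAADAFAFAADAFMFAP"
Token 10: backref(off=6, len=4). Copied 'AFMF' from pos 15. Output: "FAFAFAADAFAFAADAFMFAPAFMF"

Answer: FAFAFAADAFAFAADAFMFAPAFMF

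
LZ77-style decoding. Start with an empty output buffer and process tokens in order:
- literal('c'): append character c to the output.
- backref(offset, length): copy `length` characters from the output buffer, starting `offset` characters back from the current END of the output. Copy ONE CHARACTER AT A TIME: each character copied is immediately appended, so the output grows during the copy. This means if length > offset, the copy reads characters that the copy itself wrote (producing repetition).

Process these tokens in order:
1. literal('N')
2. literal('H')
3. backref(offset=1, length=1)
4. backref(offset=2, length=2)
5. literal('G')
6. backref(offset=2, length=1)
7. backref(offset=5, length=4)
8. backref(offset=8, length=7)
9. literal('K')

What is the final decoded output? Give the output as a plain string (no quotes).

Token 1: literal('N'). Output: "N"
Token 2: literal('H'). Output: "NH"
Token 3: backref(off=1, len=1). Copied 'H' from pos 1. Output: "NHH"
Token 4: backref(off=2, len=2). Copied 'HH' from pos 1. Output: "NHHHH"
Token 5: literal('G'). Output: "NHHHHG"
Token 6: backref(off=2, len=1). Copied 'H' from pos 4. Output: "NHHHHGH"
Token 7: backref(off=5, len=4). Copied 'HHHG' from pos 2. Output: "NHHHHGHHHHG"
Token 8: backref(off=8, len=7). Copied 'HHGHHHH' from pos 3. Output: "NHHHHGHHHHGHHGHHHH"
Token 9: literal('K'). Output: "NHHHHGHHHHGHHGHHHHK"

Answer: NHHHHGHHHHGHHGHHHHK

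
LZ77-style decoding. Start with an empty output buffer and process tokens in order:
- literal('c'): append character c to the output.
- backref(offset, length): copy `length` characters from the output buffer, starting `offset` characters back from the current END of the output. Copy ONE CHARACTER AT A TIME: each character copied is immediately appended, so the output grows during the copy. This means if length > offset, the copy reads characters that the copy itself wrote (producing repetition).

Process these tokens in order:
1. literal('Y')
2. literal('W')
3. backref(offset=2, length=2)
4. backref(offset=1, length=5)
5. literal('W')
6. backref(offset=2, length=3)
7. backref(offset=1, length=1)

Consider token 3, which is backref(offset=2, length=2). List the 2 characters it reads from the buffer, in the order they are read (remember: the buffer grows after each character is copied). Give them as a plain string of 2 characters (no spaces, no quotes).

Answer: YW

Derivation:
Token 1: literal('Y'). Output: "Y"
Token 2: literal('W'). Output: "YW"
Token 3: backref(off=2, len=2). Buffer before: "YW" (len 2)
  byte 1: read out[0]='Y', append. Buffer now: "YWY"
  byte 2: read out[1]='W', append. Buffer now: "YWYW"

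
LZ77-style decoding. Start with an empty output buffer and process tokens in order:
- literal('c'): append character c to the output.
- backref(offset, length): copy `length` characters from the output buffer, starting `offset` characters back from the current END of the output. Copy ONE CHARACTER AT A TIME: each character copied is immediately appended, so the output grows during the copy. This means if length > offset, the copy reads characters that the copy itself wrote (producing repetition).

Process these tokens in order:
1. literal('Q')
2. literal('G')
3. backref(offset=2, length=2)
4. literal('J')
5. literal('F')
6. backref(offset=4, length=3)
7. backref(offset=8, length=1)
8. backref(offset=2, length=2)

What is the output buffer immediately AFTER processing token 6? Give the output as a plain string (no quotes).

Token 1: literal('Q'). Output: "Q"
Token 2: literal('G'). Output: "QG"
Token 3: backref(off=2, len=2). Copied 'QG' from pos 0. Output: "QGQG"
Token 4: literal('J'). Output: "QGQGJ"
Token 5: literal('F'). Output: "QGQGJF"
Token 6: backref(off=4, len=3). Copied 'QGJ' from pos 2. Output: "QGQGJFQGJ"

Answer: QGQGJFQGJ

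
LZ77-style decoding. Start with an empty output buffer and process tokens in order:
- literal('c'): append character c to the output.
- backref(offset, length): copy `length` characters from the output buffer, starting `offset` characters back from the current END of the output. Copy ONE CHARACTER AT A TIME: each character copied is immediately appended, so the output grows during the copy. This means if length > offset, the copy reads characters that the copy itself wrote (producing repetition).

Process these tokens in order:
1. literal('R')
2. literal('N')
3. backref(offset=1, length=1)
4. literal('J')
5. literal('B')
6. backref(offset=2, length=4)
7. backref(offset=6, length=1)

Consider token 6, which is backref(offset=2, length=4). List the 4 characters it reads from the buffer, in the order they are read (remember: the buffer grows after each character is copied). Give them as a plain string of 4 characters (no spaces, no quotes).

Token 1: literal('R'). Output: "R"
Token 2: literal('N'). Output: "RN"
Token 3: backref(off=1, len=1). Copied 'N' from pos 1. Output: "RNN"
Token 4: literal('J'). Output: "RNNJ"
Token 5: literal('B'). Output: "RNNJB"
Token 6: backref(off=2, len=4). Buffer before: "RNNJB" (len 5)
  byte 1: read out[3]='J', append. Buffer now: "RNNJBJ"
  byte 2: read out[4]='B', append. Buffer now: "RNNJBJB"
  byte 3: read out[5]='J', append. Buffer now: "RNNJBJBJ"
  byte 4: read out[6]='B', append. Buffer now: "RNNJBJBJB"

Answer: JBJB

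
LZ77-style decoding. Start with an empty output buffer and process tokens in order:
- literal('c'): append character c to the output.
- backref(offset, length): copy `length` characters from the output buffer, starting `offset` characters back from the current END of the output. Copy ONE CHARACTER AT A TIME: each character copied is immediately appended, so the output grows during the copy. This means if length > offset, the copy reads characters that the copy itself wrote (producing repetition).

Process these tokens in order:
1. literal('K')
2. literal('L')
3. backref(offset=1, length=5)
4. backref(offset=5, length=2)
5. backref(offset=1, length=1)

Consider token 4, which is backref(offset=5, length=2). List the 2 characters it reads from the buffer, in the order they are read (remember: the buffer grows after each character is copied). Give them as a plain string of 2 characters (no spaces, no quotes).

Answer: LL

Derivation:
Token 1: literal('K'). Output: "K"
Token 2: literal('L'). Output: "KL"
Token 3: backref(off=1, len=5) (overlapping!). Copied 'LLLLL' from pos 1. Output: "KLLLLLL"
Token 4: backref(off=5, len=2). Buffer before: "KLLLLLL" (len 7)
  byte 1: read out[2]='L', append. Buffer now: "KLLLLLLL"
  byte 2: read out[3]='L', append. Buffer now: "KLLLLLLLL"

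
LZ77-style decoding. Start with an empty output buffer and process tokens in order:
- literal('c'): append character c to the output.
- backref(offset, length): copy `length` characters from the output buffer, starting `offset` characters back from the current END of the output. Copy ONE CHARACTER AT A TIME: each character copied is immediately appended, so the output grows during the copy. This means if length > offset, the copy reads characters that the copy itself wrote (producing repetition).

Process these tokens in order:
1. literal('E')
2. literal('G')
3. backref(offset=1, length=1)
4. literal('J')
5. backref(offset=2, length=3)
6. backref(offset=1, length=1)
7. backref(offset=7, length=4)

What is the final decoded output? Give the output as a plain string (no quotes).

Token 1: literal('E'). Output: "E"
Token 2: literal('G'). Output: "EG"
Token 3: backref(off=1, len=1). Copied 'G' from pos 1. Output: "EGG"
Token 4: literal('J'). Output: "EGGJ"
Token 5: backref(off=2, len=3) (overlapping!). Copied 'GJG' from pos 2. Output: "EGGJGJG"
Token 6: backref(off=1, len=1). Copied 'G' from pos 6. Output: "EGGJGJGG"
Token 7: backref(off=7, len=4). Copied 'GGJG' from pos 1. Output: "EGGJGJGGGGJG"

Answer: EGGJGJGGGGJG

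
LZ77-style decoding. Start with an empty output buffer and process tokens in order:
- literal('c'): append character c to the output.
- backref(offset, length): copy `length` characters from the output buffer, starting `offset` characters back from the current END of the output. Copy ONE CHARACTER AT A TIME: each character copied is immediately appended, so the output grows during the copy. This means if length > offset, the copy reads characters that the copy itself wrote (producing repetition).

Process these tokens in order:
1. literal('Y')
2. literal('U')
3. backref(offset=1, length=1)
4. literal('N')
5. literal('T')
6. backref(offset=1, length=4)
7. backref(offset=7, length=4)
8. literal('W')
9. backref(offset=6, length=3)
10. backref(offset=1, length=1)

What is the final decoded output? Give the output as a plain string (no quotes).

Token 1: literal('Y'). Output: "Y"
Token 2: literal('U'). Output: "YU"
Token 3: backref(off=1, len=1). Copied 'U' from pos 1. Output: "YUU"
Token 4: literal('N'). Output: "YUUN"
Token 5: literal('T'). Output: "YUUNT"
Token 6: backref(off=1, len=4) (overlapping!). Copied 'TTTT' from pos 4. Output: "YUUNTTTTT"
Token 7: backref(off=7, len=4). Copied 'UNTT' from pos 2. Output: "YUUNTTTTTUNTT"
Token 8: literal('W'). Output: "YUUNTTTTTUNTTW"
Token 9: backref(off=6, len=3). Copied 'TUN' from pos 8. Output: "YUUNTTTTTUNTTWTUN"
Token 10: backref(off=1, len=1). Copied 'N' from pos 16. Output: "YUUNTTTTTUNTTWTUNN"

Answer: YUUNTTTTTUNTTWTUNN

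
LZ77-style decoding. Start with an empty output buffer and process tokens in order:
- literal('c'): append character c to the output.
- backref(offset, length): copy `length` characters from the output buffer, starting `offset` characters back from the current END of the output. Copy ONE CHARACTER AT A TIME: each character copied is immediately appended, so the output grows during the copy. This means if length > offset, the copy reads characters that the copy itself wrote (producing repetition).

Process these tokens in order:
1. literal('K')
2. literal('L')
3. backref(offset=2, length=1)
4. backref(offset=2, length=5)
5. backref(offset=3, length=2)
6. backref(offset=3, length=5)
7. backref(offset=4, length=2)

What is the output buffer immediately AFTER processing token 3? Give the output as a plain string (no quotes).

Token 1: literal('K'). Output: "K"
Token 2: literal('L'). Output: "KL"
Token 3: backref(off=2, len=1). Copied 'K' from pos 0. Output: "KLK"

Answer: KLK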